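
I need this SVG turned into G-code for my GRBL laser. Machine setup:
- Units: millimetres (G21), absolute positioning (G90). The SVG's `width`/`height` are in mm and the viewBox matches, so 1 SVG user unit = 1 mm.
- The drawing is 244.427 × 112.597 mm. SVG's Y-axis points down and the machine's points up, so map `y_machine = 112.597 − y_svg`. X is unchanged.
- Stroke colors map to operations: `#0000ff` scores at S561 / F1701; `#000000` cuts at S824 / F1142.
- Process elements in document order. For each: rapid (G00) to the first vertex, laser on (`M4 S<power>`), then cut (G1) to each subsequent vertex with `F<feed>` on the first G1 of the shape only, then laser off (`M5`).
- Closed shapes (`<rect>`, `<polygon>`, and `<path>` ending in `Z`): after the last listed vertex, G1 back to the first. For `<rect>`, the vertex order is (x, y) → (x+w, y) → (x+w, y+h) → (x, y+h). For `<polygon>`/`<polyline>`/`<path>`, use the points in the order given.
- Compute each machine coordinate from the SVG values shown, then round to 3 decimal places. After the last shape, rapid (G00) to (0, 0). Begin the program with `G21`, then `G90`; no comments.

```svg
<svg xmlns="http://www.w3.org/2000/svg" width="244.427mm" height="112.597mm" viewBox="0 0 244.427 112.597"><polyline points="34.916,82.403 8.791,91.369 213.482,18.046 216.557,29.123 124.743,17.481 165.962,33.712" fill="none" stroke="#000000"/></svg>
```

G21
G90
G00 X34.916 Y30.194
M4 S824
G1 X8.791 Y21.228 F1142
G1 X213.482 Y94.551
G1 X216.557 Y83.474
G1 X124.743 Y95.116
G1 X165.962 Y78.885
M5
G00 X0.000 Y0.000

1 u = 1 mm; y_m = 112.597 − y.

[1] `<polyline>` open polyline, #000000→cut S824 F1142: (34.916,30.194) → (8.791,21.228) → (213.482,94.551) → (216.557,83.474) → (124.743,95.116) → (165.962,78.885)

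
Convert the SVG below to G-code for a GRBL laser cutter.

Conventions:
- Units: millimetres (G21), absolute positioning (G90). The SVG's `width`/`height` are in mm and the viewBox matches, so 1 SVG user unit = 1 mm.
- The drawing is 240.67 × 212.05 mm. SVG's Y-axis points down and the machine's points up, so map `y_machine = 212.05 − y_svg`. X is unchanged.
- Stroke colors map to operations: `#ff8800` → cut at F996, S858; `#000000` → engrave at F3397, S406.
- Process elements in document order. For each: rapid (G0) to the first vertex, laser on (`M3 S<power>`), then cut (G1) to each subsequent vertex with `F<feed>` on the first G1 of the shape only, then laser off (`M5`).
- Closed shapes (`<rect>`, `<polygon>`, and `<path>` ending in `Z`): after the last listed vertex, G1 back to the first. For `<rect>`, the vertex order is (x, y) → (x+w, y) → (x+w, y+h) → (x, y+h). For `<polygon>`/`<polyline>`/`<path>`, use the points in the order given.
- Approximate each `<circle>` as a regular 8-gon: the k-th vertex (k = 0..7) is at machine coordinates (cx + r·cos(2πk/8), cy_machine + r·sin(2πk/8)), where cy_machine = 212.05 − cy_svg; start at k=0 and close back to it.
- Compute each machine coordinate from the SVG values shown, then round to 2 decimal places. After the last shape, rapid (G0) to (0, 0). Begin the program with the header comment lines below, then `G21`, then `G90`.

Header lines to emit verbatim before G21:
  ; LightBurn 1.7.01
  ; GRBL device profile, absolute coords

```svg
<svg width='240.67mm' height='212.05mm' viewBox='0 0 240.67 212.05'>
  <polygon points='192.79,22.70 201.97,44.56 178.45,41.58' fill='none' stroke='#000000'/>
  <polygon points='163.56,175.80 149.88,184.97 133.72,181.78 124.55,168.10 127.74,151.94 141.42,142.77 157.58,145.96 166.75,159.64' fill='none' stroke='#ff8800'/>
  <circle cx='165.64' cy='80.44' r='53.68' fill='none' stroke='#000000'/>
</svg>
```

Since the viewBox matches the mm dimensions, user units are millimetres directly. The only transform is the Y-flip y_m = 212.05 − y_svg.

Shape 1 is a regular polygon drawn with `<polygon>`. Its stroke #000000 means engrave at S406, F3397. After flipping Y the toolpath is (192.79,189.35) → (201.97,167.49) → (178.45,170.47) → (192.79,189.35), returning to the start.

Shape 2 is a regular polygon drawn with `<polygon>`. Its stroke #ff8800 means cut at S858, F996. After flipping Y the toolpath is (163.56,36.25) → (149.88,27.08) → (133.72,30.27) → (124.55,43.95) → (127.74,60.11) → (141.42,69.28) → (157.58,66.09) → (166.75,52.41) → (163.56,36.25), returning to the start.

Shape 3 is a circle drawn with `<circle>`. Its stroke #000000 means engrave at S406, F3397. After flipping Y the toolpath is (219.32,131.61) → (203.60,169.57) → (165.64,185.29) → (127.68,169.57) → (111.96,131.61) → (127.68,93.65) → (165.64,77.93) → (203.60,93.65) → (219.32,131.61), returning to the start.

; LightBurn 1.7.01
; GRBL device profile, absolute coords
G21
G90
G0 X192.79 Y189.35
M3 S406
G1 X201.97 Y167.49 F3397
G1 X178.45 Y170.47
G1 X192.79 Y189.35
M5
G0 X163.56 Y36.25
M3 S858
G1 X149.88 Y27.08 F996
G1 X133.72 Y30.27
G1 X124.55 Y43.95
G1 X127.74 Y60.11
G1 X141.42 Y69.28
G1 X157.58 Y66.09
G1 X166.75 Y52.41
G1 X163.56 Y36.25
M5
G0 X219.32 Y131.61
M3 S406
G1 X203.60 Y169.57 F3397
G1 X165.64 Y185.29
G1 X127.68 Y169.57
G1 X111.96 Y131.61
G1 X127.68 Y93.65
G1 X165.64 Y77.93
G1 X203.60 Y93.65
G1 X219.32 Y131.61
M5
G0 X0.00 Y0.00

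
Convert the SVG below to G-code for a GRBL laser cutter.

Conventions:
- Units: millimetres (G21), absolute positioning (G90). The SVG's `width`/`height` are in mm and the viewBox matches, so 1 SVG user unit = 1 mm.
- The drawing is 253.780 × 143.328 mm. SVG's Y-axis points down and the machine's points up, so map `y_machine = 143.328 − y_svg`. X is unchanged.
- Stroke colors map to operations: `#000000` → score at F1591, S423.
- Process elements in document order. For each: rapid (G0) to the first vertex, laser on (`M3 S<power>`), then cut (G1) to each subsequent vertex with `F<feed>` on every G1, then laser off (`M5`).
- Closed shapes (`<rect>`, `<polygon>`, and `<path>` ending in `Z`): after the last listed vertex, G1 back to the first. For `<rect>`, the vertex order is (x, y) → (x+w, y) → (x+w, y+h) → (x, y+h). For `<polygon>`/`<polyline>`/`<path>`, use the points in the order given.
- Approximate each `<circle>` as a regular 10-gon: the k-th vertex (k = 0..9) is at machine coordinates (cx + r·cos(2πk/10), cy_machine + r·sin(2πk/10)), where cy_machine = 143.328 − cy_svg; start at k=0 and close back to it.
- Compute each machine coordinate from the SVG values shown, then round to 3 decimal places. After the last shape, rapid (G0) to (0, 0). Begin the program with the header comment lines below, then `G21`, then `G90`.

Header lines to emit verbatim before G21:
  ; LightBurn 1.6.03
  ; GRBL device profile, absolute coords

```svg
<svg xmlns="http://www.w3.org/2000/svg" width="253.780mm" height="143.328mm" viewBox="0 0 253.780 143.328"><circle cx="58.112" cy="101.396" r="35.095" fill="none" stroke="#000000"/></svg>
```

; LightBurn 1.6.03
; GRBL device profile, absolute coords
G21
G90
G0 X93.207 Y41.932
M3 S423
G1 X86.504 Y62.560 F1591
G1 X68.957 Y75.309 F1591
G1 X47.267 Y75.309 F1591
G1 X29.720 Y62.560 F1591
G1 X23.017 Y41.932 F1591
G1 X29.720 Y21.304 F1591
G1 X47.267 Y8.555 F1591
G1 X68.957 Y8.555 F1591
G1 X86.504 Y21.304 F1591
G1 X93.207 Y41.932 F1591
M5
G0 X0.000 Y0.000

Since the viewBox matches the mm dimensions, user units are millimetres directly. The only transform is the Y-flip y_m = 143.328 − y_svg.

Shape 1 is a circle drawn with `<circle>`. Its stroke #000000 means score at S423, F1591. After flipping Y the toolpath is (93.207,41.932) → (86.504,62.560) → (68.957,75.309) → (47.267,75.309) → (29.720,62.560) → (23.017,41.932) → (29.720,21.304) → (47.267,8.555) → (68.957,8.555) → (86.504,21.304) → (93.207,41.932), returning to the start.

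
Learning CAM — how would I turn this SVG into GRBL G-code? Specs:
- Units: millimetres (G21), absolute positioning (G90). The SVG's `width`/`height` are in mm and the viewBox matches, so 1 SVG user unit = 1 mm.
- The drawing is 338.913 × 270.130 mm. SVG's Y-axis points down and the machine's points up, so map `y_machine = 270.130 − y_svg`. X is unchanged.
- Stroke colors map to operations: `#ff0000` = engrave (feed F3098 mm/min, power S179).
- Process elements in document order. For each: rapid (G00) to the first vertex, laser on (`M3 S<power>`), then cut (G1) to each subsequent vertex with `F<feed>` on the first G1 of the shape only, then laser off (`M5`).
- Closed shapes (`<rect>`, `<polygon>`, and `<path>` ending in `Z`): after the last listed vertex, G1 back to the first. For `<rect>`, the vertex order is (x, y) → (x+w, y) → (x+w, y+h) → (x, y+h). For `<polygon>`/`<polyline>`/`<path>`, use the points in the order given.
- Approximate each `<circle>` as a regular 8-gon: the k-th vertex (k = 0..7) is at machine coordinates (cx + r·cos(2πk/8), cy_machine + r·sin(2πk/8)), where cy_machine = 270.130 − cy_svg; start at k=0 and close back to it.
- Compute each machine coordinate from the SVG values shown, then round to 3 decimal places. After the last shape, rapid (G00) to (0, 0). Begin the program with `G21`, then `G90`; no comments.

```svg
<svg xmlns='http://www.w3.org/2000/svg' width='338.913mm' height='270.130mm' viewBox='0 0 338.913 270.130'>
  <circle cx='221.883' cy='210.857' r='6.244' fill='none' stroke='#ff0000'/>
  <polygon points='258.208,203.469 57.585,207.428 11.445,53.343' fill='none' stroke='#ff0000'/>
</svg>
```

viewBox `0 0 338.913 270.130` with mm width/height → 1 unit = 1 mm. Flip: y_m = 270.130 − y_svg.

**Shape 1** — `<circle>` circle, stroke `#ff0000` → engrave (S179, F3098). Machine vertices: (228.127,59.273) → (226.298,63.688) → (221.883,65.517) → (217.468,63.688) → (215.639,59.273) → (217.468,54.858) → (221.883,53.029) → (226.298,54.858) → (228.127,59.273). Closed: final G1 returns to the first vertex.

**Shape 2** — `<polygon>` closed polygon, stroke `#ff0000` → engrave (S179, F3098). Machine vertices: (258.208,66.661) → (57.585,62.702) → (11.445,216.787) → (258.208,66.661). Closed: final G1 returns to the first vertex.

G21
G90
G00 X228.127 Y59.273
M3 S179
G1 X226.298 Y63.688 F3098
G1 X221.883 Y65.517
G1 X217.468 Y63.688
G1 X215.639 Y59.273
G1 X217.468 Y54.858
G1 X221.883 Y53.029
G1 X226.298 Y54.858
G1 X228.127 Y59.273
M5
G00 X258.208 Y66.661
M3 S179
G1 X57.585 Y62.702 F3098
G1 X11.445 Y216.787
G1 X258.208 Y66.661
M5
G00 X0.000 Y0.000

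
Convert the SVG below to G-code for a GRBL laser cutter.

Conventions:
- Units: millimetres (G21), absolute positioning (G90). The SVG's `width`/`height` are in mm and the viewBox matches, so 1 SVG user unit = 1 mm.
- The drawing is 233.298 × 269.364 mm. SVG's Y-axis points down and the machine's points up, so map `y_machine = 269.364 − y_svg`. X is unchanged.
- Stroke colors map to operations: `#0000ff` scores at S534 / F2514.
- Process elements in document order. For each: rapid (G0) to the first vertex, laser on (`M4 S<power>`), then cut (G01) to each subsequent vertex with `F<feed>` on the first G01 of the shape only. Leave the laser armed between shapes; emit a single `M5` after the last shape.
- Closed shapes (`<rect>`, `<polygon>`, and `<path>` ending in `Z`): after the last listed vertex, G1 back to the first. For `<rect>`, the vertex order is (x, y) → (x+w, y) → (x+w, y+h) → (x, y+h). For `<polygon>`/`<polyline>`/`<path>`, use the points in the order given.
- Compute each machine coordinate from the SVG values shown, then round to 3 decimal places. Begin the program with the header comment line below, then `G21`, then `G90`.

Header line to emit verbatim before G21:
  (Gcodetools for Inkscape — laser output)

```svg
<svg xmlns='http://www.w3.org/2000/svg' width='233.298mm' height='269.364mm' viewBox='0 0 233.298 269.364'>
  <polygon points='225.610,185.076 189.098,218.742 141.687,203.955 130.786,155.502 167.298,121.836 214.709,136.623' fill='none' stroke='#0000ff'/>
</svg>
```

1 u = 1 mm; y_m = 269.364 − y.

[1] `<polygon>` regular polygon, #0000ff→score S534 F2514: (225.610,84.288) → (189.098,50.622) → (141.687,65.409) → (130.786,113.862) → (167.298,147.528) → (214.709,132.741) → (225.610,84.288) (closed)

(Gcodetools for Inkscape — laser output)
G21
G90
G0 X225.610 Y84.288
M4 S534
G01 X189.098 Y50.622 F2514
G01 X141.687 Y65.409
G01 X130.786 Y113.862
G01 X167.298 Y147.528
G01 X214.709 Y132.741
G01 X225.610 Y84.288
M5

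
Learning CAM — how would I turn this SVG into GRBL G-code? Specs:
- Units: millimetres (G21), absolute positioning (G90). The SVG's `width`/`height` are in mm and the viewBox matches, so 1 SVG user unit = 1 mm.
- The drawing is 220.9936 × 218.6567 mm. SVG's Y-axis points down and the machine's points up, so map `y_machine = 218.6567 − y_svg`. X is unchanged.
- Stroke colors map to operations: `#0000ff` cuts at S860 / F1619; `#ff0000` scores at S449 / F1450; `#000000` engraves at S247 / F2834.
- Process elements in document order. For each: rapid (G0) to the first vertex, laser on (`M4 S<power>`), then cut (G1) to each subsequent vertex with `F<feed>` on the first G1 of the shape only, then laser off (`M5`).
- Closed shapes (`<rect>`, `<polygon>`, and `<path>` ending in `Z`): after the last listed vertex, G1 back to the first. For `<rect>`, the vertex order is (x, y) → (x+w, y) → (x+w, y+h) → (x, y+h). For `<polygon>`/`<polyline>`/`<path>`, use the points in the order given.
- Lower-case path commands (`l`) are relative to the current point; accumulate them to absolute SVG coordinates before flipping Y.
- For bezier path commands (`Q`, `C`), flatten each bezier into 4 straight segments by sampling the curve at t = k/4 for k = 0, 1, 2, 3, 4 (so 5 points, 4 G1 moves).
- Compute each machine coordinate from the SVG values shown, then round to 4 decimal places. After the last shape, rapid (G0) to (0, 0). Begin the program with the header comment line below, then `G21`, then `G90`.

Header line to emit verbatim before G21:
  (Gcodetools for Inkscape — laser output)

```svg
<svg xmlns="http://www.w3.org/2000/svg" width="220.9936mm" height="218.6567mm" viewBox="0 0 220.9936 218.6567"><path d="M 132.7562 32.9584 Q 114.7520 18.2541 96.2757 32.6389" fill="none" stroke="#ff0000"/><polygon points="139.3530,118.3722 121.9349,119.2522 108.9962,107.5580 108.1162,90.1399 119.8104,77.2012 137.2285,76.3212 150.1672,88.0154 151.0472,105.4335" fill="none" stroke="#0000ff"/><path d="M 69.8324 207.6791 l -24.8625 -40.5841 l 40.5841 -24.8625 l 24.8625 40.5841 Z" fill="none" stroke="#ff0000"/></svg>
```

1 u = 1 mm; y_m = 218.6567 − y.

[1] `<path>` quadratic bezier, #ff0000→score S449 F1450: (132.7562,185.6983) → (123.7246,191.2324) → (114.6340,193.1303) → (105.4843,191.3921) → (96.2757,186.0178)

[2] `<polygon>` regular polygon, #0000ff→cut S860 F1619: (139.3530,100.2845) → (121.9349,99.4045) → (108.9962,111.0987) → (108.1162,128.5168) → (119.8104,141.4555) → (137.2285,142.3355) → (150.1672,130.6413) → (151.0472,113.2232) → (139.3530,100.2845) (closed)

[3] `<path>` regular polygon, #ff0000→score S449 F1450: (69.8324,10.9776) → (44.9699,51.5617) → (85.5540,76.4242) → (110.4165,35.8401) → (69.8324,10.9776) (closed)

(Gcodetools for Inkscape — laser output)
G21
G90
G0 X132.7562 Y185.6983
M4 S449
G1 X123.7246 Y191.2324 F1450
G1 X114.6340 Y193.1303
G1 X105.4843 Y191.3921
G1 X96.2757 Y186.0178
M5
G0 X139.3530 Y100.2845
M4 S860
G1 X121.9349 Y99.4045 F1619
G1 X108.9962 Y111.0987
G1 X108.1162 Y128.5168
G1 X119.8104 Y141.4555
G1 X137.2285 Y142.3355
G1 X150.1672 Y130.6413
G1 X151.0472 Y113.2232
G1 X139.3530 Y100.2845
M5
G0 X69.8324 Y10.9776
M4 S449
G1 X44.9699 Y51.5617 F1450
G1 X85.5540 Y76.4242
G1 X110.4165 Y35.8401
G1 X69.8324 Y10.9776
M5
G0 X0.0000 Y0.0000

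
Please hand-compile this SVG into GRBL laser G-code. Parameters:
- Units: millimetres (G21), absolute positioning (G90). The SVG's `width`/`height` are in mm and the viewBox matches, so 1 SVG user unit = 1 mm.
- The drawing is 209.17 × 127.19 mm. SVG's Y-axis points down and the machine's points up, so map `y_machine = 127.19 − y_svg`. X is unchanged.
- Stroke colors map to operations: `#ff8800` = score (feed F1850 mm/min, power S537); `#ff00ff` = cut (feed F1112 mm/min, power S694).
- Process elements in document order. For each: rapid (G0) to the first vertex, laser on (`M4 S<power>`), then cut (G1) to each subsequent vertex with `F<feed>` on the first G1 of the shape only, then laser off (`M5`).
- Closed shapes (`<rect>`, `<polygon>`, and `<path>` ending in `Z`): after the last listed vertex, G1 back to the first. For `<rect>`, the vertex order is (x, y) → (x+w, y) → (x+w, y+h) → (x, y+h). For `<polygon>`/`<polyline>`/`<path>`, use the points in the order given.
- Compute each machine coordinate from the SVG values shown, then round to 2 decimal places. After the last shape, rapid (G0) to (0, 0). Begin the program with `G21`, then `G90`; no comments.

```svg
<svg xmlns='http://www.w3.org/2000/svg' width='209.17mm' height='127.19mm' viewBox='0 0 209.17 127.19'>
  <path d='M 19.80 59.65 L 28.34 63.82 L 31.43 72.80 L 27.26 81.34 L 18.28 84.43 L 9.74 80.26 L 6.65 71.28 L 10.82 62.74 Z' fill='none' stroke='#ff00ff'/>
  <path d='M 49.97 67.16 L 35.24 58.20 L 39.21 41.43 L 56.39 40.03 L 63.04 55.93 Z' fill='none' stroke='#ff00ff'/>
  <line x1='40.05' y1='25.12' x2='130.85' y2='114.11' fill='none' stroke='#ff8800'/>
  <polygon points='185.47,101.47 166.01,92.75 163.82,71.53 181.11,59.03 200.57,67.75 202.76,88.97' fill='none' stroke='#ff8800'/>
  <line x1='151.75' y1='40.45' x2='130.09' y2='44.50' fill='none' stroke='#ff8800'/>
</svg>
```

G21
G90
G0 X19.80 Y67.54
M4 S694
G1 X28.34 Y63.37 F1112
G1 X31.43 Y54.39
G1 X27.26 Y45.85
G1 X18.28 Y42.76
G1 X9.74 Y46.93
G1 X6.65 Y55.91
G1 X10.82 Y64.45
G1 X19.80 Y67.54
M5
G0 X49.97 Y60.03
M4 S694
G1 X35.24 Y68.99 F1112
G1 X39.21 Y85.76
G1 X56.39 Y87.16
G1 X63.04 Y71.26
G1 X49.97 Y60.03
M5
G0 X40.05 Y102.07
M4 S537
G1 X130.85 Y13.08 F1850
M5
G0 X185.47 Y25.72
M4 S537
G1 X166.01 Y34.44 F1850
G1 X163.82 Y55.66
G1 X181.11 Y68.16
G1 X200.57 Y59.44
G1 X202.76 Y38.22
G1 X185.47 Y25.72
M5
G0 X151.75 Y86.74
M4 S537
G1 X130.09 Y82.69 F1850
M5
G0 X0.00 Y0.00

viewBox `0 0 209.17 127.19` with mm width/height → 1 unit = 1 mm. Flip: y_m = 127.19 − y_svg.

**Shape 1** — `<path>` regular polygon, stroke `#ff00ff` → cut (S694, F1112). Machine vertices: (19.80,67.54) → (28.34,63.37) → (31.43,54.39) → (27.26,45.85) → (18.28,42.76) → (9.74,46.93) → (6.65,55.91) → (10.82,64.45) → (19.80,67.54). Closed: final G1 returns to the first vertex.

**Shape 2** — `<path>` regular polygon, stroke `#ff00ff` → cut (S694, F1112). Machine vertices: (49.97,60.03) → (35.24,68.99) → (39.21,85.76) → (56.39,87.16) → (63.04,71.26) → (49.97,60.03). Closed: final G1 returns to the first vertex.

**Shape 3** — `<line>` line segment, stroke `#ff8800` → score (S537, F1850). Machine vertices: (40.05,102.07) → (130.85,13.08). Open path.

**Shape 4** — `<polygon>` regular polygon, stroke `#ff8800` → score (S537, F1850). Machine vertices: (185.47,25.72) → (166.01,34.44) → (163.82,55.66) → (181.11,68.16) → (200.57,59.44) → (202.76,38.22) → (185.47,25.72). Closed: final G1 returns to the first vertex.

**Shape 5** — `<line>` line segment, stroke `#ff8800` → score (S537, F1850). Machine vertices: (151.75,86.74) → (130.09,82.69). Open path.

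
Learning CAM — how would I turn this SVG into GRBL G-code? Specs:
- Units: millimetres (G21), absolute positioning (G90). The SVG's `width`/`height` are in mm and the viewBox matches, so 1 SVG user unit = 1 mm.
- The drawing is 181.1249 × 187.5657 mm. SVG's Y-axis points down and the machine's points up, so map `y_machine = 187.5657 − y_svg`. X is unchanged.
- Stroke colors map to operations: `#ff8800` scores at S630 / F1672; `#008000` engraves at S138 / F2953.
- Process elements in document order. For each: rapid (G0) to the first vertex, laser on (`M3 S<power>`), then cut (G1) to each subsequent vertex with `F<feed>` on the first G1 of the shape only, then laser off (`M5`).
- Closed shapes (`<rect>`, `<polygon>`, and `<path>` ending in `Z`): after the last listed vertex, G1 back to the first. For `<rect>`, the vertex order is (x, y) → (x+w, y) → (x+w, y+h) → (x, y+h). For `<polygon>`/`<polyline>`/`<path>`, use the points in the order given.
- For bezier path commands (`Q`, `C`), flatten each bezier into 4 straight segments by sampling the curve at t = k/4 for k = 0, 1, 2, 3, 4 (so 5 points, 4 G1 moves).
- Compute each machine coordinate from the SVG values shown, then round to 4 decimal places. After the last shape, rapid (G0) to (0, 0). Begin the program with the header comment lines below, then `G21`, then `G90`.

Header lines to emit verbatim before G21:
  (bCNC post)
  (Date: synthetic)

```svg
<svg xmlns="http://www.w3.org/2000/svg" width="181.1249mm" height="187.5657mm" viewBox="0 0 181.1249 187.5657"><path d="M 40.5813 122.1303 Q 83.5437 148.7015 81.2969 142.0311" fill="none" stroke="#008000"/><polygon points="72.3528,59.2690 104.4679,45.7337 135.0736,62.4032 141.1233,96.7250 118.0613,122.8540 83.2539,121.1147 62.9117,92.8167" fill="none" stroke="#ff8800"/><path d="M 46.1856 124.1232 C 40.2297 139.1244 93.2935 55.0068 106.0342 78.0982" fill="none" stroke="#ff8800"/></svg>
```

(bCNC post)
(Date: synthetic)
G21
G90
G0 X40.5813 Y65.4354
M3 S138
G1 X59.2369 Y54.2274 F2953
G1 X72.2414 Y47.1746
G1 X79.5947 Y44.2770
G1 X81.2969 Y45.5346
M5
G0 X72.3528 Y128.2967
M3 S630
G1 X104.4679 Y141.8320 F1672
G1 X135.0736 Y125.1625
G1 X141.1233 Y90.8407
G1 X118.0613 Y64.7117
G1 X83.2539 Y66.4510
G1 X62.9117 Y94.7490
G1 X72.3528 Y128.2967
M5
G0 X46.1856 Y63.4425
M3 S630
G1 X51.2326 Y67.5525 F1672
G1 X69.0987 Y89.4888
G1 X90.4703 Y109.9082
G1 X106.0342 Y109.4675
M5
G0 X0.0000 Y0.0000

viewBox `0 0 181.1249 187.5657` with mm width/height → 1 unit = 1 mm. Flip: y_m = 187.5657 − y_svg.

**Shape 1** — `<path>` quadratic bezier, stroke `#008000` → engrave (S138, F2953). Control points (SVG): P0=(40.5813,122.1303), P1=(83.5437,148.7015), P2=(81.2969,142.0311); sampled at t=k/4. Machine vertices: (40.5813,65.4354) → (59.2369,54.2274) → (72.2414,47.1746) → (79.5947,44.2770) → (81.2969,45.5346). Open path.

**Shape 2** — `<polygon>` regular polygon, stroke `#ff8800` → score (S630, F1672). Machine vertices: (72.3528,128.2967) → (104.4679,141.8320) → (135.0736,125.1625) → (141.1233,90.8407) → (118.0613,64.7117) → (83.2539,66.4510) → (62.9117,94.7490) → (72.3528,128.2967). Closed: final G1 returns to the first vertex.

**Shape 3** — `<path>` cubic bezier, stroke `#ff8800` → score (S630, F1672). Control points (SVG): P0=(46.1856,124.1232), P1=(40.2297,139.1244), P2=(93.2935,55.0068), P3=(106.0342,78.0982); sampled at t=k/4. Machine vertices: (46.1856,63.4425) → (51.2326,67.5525) → (69.0987,89.4888) → (90.4703,109.9082) → (106.0342,109.4675). Open path.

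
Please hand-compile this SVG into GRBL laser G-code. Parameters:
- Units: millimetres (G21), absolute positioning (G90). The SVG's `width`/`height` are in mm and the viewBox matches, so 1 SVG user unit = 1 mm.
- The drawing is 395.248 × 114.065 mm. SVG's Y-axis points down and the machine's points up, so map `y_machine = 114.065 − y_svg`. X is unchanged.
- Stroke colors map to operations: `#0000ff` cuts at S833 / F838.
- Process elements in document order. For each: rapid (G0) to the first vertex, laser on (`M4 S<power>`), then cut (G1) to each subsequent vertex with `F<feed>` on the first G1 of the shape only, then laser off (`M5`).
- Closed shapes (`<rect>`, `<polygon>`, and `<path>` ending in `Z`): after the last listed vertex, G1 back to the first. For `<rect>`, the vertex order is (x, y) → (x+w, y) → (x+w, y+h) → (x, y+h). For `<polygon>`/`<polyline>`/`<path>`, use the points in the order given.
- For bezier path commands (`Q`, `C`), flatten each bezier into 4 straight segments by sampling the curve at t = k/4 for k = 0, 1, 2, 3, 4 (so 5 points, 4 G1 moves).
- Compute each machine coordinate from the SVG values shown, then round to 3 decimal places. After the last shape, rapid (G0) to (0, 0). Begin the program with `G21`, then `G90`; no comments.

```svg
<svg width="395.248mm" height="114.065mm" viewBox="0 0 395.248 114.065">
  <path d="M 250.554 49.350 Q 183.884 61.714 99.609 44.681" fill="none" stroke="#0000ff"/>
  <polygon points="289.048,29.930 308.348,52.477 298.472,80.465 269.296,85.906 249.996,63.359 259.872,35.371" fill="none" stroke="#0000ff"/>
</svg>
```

Since the viewBox matches the mm dimensions, user units are millimetres directly. The only transform is the Y-flip y_m = 114.065 − y_svg.

Shape 1 is a quadratic bezier drawn with `<path>`. Its stroke #0000ff means cut at S833, F838. After flipping Y the toolpath is (250.554,64.715) → (216.119,60.370) → (179.483,59.700) → (140.646,62.705) → (99.609,69.384).

Shape 2 is a regular polygon drawn with `<polygon>`. Its stroke #0000ff means cut at S833, F838. After flipping Y the toolpath is (289.048,84.135) → (308.348,61.588) → (298.472,33.600) → (269.296,28.159) → (249.996,50.706) → (259.872,78.694) → (289.048,84.135), returning to the start.

G21
G90
G0 X250.554 Y64.715
M4 S833
G1 X216.119 Y60.370 F838
G1 X179.483 Y59.700
G1 X140.646 Y62.705
G1 X99.609 Y69.384
M5
G0 X289.048 Y84.135
M4 S833
G1 X308.348 Y61.588 F838
G1 X298.472 Y33.600
G1 X269.296 Y28.159
G1 X249.996 Y50.706
G1 X259.872 Y78.694
G1 X289.048 Y84.135
M5
G0 X0.000 Y0.000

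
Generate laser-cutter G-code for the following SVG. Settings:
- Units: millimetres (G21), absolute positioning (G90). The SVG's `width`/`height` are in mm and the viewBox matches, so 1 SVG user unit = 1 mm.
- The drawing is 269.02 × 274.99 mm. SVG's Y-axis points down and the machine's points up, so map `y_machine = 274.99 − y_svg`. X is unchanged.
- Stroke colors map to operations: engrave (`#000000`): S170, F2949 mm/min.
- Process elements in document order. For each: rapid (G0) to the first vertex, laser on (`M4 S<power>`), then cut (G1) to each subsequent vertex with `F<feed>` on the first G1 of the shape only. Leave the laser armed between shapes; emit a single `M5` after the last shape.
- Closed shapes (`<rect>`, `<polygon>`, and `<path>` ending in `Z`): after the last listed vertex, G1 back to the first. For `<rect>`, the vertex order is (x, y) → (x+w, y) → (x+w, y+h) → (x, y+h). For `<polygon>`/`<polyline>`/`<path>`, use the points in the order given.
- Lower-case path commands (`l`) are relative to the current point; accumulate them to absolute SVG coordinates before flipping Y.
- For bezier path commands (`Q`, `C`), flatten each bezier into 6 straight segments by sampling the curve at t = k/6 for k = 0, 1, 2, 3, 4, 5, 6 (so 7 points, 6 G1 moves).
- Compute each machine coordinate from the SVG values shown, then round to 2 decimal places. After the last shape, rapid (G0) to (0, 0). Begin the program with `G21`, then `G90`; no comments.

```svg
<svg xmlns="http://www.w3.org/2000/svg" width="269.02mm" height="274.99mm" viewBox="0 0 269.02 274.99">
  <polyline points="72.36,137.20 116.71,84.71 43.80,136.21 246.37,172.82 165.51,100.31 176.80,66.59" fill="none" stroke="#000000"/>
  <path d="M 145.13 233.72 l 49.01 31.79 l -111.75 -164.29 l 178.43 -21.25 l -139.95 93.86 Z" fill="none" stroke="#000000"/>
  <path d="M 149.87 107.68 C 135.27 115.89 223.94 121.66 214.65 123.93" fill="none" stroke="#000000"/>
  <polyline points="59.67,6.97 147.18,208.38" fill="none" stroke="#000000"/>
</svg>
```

Since the viewBox matches the mm dimensions, user units are millimetres directly. The only transform is the Y-flip y_m = 274.99 − y_svg.

Shape 1 is a open polyline drawn with `<polyline>`. Its stroke #000000 means engrave at S170, F2949. After flipping Y the toolpath is (72.36,137.79) → (116.71,190.28) → (43.80,138.78) → (246.37,102.17) → (165.51,174.68) → (176.80,208.40).

Shape 2 is a closed polygon drawn with `<path>`. Its stroke #000000 means engrave at S170, F2949. After flipping Y the toolpath is (145.13,41.27) → (194.14,9.48) → (82.39,173.77) → (260.82,195.02) → (120.87,101.16) → (145.13,41.27), returning to the start.

Shape 3 is a cubic bezier drawn with `<path>`. Its stroke #000000 means engrave at S170, F2949. After flipping Y the toolpath is (149.87,167.31) → (150.24,163.41) → (162.24,159.95) → (180.27,156.96) → (198.74,154.46) → (212.06,152.48) → (214.65,151.06).

Shape 4 is a line segment drawn with `<polyline>`. Its stroke #000000 means engrave at S170, F2949. After flipping Y the toolpath is (59.67,268.02) → (147.18,66.61).

G21
G90
G0 X72.36 Y137.79
M4 S170
G1 X116.71 Y190.28 F2949
G1 X43.80 Y138.78
G1 X246.37 Y102.17
G1 X165.51 Y174.68
G1 X176.80 Y208.40
G0 X145.13 Y41.27
M4 S170
G1 X194.14 Y9.48 F2949
G1 X82.39 Y173.77
G1 X260.82 Y195.02
G1 X120.87 Y101.16
G1 X145.13 Y41.27
G0 X149.87 Y167.31
M4 S170
G1 X150.24 Y163.41 F2949
G1 X162.24 Y159.95
G1 X180.27 Y156.96
G1 X198.74 Y154.46
G1 X212.06 Y152.48
G1 X214.65 Y151.06
G0 X59.67 Y268.02
M4 S170
G1 X147.18 Y66.61 F2949
M5
G0 X0.00 Y0.00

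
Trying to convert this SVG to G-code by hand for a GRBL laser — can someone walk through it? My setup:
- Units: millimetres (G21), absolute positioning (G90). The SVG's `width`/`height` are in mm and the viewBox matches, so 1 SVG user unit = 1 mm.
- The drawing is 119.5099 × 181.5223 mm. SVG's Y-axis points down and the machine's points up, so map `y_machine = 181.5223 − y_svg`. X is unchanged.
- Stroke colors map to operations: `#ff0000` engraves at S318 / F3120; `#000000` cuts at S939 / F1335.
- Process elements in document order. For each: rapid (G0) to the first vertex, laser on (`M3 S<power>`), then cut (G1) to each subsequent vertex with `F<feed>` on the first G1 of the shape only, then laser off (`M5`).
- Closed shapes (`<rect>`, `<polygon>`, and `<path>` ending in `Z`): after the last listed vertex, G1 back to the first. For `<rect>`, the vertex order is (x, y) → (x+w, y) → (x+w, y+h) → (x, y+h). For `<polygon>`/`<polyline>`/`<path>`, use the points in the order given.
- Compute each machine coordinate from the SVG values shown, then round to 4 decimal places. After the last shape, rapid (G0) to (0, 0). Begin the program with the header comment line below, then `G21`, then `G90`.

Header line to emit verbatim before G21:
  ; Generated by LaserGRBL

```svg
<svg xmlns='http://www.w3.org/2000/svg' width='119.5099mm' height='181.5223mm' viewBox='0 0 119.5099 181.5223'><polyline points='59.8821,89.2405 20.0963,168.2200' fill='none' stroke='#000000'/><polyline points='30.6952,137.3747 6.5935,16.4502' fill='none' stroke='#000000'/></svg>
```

; Generated by LaserGRBL
G21
G90
G0 X59.8821 Y92.2818
M3 S939
G1 X20.0963 Y13.3023 F1335
M5
G0 X30.6952 Y44.1476
M3 S939
G1 X6.5935 Y165.0721 F1335
M5
G0 X0.0000 Y0.0000

1 u = 1 mm; y_m = 181.5223 − y.

[1] `<polyline>` line segment, #000000→cut S939 F1335: (59.8821,92.2818) → (20.0963,13.3023)

[2] `<polyline>` line segment, #000000→cut S939 F1335: (30.6952,44.1476) → (6.5935,165.0721)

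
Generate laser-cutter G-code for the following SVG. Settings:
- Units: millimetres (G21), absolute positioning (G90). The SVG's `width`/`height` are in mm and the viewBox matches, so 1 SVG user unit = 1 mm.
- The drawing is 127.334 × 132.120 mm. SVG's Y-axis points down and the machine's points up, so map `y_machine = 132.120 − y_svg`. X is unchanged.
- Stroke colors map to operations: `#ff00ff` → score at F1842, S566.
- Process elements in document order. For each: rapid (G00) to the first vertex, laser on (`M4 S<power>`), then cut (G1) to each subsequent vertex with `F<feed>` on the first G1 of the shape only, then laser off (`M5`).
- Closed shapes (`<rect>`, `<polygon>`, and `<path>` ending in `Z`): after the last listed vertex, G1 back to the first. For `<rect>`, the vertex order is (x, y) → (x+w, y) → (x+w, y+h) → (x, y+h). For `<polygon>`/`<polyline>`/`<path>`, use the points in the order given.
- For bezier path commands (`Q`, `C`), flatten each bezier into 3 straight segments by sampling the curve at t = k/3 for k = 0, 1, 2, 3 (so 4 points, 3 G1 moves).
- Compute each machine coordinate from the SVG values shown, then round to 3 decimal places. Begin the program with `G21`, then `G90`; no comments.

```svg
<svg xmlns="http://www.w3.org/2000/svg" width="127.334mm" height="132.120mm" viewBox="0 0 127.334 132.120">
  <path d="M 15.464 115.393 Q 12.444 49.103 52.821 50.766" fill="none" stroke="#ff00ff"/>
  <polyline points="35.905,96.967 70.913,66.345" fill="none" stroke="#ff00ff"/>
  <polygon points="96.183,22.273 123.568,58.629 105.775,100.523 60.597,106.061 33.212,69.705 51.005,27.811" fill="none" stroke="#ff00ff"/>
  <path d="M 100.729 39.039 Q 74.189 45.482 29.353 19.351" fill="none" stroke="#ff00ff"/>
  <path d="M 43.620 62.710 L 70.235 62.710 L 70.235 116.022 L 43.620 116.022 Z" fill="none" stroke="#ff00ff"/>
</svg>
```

G21
G90
G00 X15.464 Y16.727
M4 S566
G1 X18.273 Y53.370 F1842
G1 X30.725 Y74.912
G1 X52.821 Y81.354
M5
G00 X35.905 Y35.153
M4 S566
G1 X70.913 Y65.775 F1842
M5
G00 X96.183 Y109.847
M4 S566
G1 X123.568 Y73.491 F1842
G1 X105.775 Y31.597
G1 X60.597 Y26.059
G1 X33.212 Y62.415
G1 X51.005 Y104.309
G1 X96.183 Y109.847
M5
G00 X100.729 Y93.081
M4 S566
G1 X81.003 Y92.405 F1842
G1 X57.211 Y98.968
G1 X29.353 Y112.769
M5
G00 X43.620 Y69.410
M4 S566
G1 X70.235 Y69.410 F1842
G1 X70.235 Y16.098
G1 X43.620 Y16.098
G1 X43.620 Y69.410
M5

viewBox `0 0 127.334 132.120` with mm width/height → 1 unit = 1 mm. Flip: y_m = 132.120 − y_svg.

**Shape 1** — `<path>` quadratic bezier, stroke `#ff00ff` → score (S566, F1842). Control points (SVG): P0=(15.464,115.393), P1=(12.444,49.103), P2=(52.821,50.766); sampled at t=k/3. Machine vertices: (15.464,16.727) → (18.273,53.370) → (30.725,74.912) → (52.821,81.354). Open path.

**Shape 2** — `<polyline>` line segment, stroke `#ff00ff` → score (S566, F1842). Machine vertices: (35.905,35.153) → (70.913,65.775). Open path.

**Shape 3** — `<polygon>` regular polygon, stroke `#ff00ff` → score (S566, F1842). Machine vertices: (96.183,109.847) → (123.568,73.491) → (105.775,31.597) → (60.597,26.059) → (33.212,62.415) → (51.005,104.309) → (96.183,109.847). Closed: final G1 returns to the first vertex.

**Shape 4** — `<path>` quadratic bezier, stroke `#ff00ff` → score (S566, F1842). Control points (SVG): P0=(100.729,39.039), P1=(74.189,45.482), P2=(29.353,19.351); sampled at t=k/3. Machine vertices: (100.729,93.081) → (81.003,92.405) → (57.211,98.968) → (29.353,112.769). Open path.

**Shape 5** — `<path>` rectangle, stroke `#ff00ff` → score (S566, F1842). Machine vertices: (43.620,69.410) → (70.235,69.410) → (70.235,16.098) → (43.620,16.098) → (43.620,69.410). Closed: final G1 returns to the first vertex.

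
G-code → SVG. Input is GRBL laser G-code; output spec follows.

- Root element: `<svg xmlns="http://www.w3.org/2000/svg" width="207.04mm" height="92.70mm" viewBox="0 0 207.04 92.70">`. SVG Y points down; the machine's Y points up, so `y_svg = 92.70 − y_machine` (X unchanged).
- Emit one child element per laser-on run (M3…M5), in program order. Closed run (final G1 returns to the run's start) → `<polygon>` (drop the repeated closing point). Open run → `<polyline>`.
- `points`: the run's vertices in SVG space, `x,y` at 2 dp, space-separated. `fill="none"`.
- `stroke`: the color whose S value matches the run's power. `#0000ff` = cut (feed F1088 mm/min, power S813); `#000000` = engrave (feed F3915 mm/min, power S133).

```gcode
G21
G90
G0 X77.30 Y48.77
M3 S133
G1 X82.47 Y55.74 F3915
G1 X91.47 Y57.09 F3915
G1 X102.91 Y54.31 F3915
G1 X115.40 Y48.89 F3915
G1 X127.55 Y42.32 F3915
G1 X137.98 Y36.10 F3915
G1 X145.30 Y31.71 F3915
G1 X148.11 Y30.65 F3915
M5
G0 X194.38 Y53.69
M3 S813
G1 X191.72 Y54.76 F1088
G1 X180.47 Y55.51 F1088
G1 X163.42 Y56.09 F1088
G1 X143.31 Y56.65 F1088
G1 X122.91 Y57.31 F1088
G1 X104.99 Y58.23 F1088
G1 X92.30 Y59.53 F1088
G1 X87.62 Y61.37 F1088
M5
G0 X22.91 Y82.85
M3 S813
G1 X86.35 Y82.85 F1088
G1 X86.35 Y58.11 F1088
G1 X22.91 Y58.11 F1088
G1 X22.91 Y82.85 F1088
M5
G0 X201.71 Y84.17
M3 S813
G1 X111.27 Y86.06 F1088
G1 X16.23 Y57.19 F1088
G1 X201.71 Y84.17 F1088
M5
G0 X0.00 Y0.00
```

<svg xmlns="http://www.w3.org/2000/svg" width="207.04mm" height="92.70mm" viewBox="0 0 207.04 92.70">
  <polyline points="77.30,43.93 82.47,36.96 91.47,35.61 102.91,38.39 115.40,43.81 127.55,50.38 137.98,56.60 145.30,60.99 148.11,62.05" fill="none" stroke="#000000"/>
  <polyline points="194.38,39.01 191.72,37.94 180.47,37.19 163.42,36.61 143.31,36.05 122.91,35.39 104.99,34.47 92.30,33.17 87.62,31.33" fill="none" stroke="#0000ff"/>
  <polygon points="22.91,9.85 86.35,9.85 86.35,34.59 22.91,34.59" fill="none" stroke="#0000ff"/>
  <polygon points="201.71,8.53 111.27,6.64 16.23,35.51" fill="none" stroke="#0000ff"/>
</svg>

Machine Y-up, SVG Y-down with viewBox height 92.70, so y_svg = 92.70 − y_machine; X carries over.

Run 1: the run's S133 means `#000000` (engrave). The run is open, so emit a `<polyline>` with points (Y-flipped): 77.30,43.93 82.47,36.96 91.47,35.61 102.91,38.39 115.40,43.81 127.55,50.38 137.98,56.60 145.30,60.99 148.11,62.05.

Run 2: the run's S813 means `#0000ff` (cut). The run is open, so emit a `<polyline>` with points (Y-flipped): 194.38,39.01 191.72,37.94 180.47,37.19 163.42,36.61 143.31,36.05 122.91,35.39 104.99,34.47 92.30,33.17 87.62,31.33.

Run 3: power S813 maps to stroke `#0000ff` (cut). The run returns to its start, so emit a `<polygon>` with points (Y-flipped): 22.91,9.85 86.35,9.85 86.35,34.59 22.91,34.59.

Run 4: S813 ⇒ cut layer `#0000ff`. The run returns to its start, so emit a `<polygon>` with points (Y-flipped): 201.71,8.53 111.27,6.64 16.23,35.51.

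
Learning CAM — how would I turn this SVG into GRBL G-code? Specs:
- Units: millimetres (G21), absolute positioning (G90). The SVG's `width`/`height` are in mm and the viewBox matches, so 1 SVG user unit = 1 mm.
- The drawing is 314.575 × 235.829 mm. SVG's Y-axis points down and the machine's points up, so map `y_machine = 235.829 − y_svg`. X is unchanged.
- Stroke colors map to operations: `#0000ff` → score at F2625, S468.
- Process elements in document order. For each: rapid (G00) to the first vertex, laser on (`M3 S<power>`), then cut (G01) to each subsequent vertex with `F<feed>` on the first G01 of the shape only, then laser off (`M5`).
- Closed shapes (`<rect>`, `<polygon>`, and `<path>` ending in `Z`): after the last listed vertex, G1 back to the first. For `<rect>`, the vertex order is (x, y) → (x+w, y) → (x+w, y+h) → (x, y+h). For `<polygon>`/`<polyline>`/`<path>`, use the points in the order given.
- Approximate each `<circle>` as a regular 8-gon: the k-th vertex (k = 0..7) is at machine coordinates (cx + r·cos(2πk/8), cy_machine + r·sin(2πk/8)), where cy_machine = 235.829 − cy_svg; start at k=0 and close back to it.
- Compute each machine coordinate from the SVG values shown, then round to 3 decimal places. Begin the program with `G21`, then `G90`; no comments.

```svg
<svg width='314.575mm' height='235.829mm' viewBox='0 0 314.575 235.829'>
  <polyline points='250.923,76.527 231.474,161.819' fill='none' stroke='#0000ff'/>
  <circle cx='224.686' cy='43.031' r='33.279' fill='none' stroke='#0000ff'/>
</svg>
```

G21
G90
G00 X250.923 Y159.302
M3 S468
G01 X231.474 Y74.010 F2625
M5
G00 X257.965 Y192.798
M3 S468
G01 X248.218 Y216.330 F2625
G01 X224.686 Y226.077
G01 X201.154 Y216.330
G01 X191.407 Y192.798
G01 X201.154 Y169.266
G01 X224.686 Y159.519
G01 X248.218 Y169.266
G01 X257.965 Y192.798
M5

1 u = 1 mm; y_m = 235.829 − y.

[1] `<polyline>` line segment, #0000ff→score S468 F2625: (250.923,159.302) → (231.474,74.010)

[2] `<circle>` circle, #0000ff→score S468 F2625: (257.965,192.798) → (248.218,216.330) → (224.686,226.077) → (201.154,216.330) → (191.407,192.798) → (201.154,169.266) → (224.686,159.519) → (248.218,169.266) → (257.965,192.798) (closed)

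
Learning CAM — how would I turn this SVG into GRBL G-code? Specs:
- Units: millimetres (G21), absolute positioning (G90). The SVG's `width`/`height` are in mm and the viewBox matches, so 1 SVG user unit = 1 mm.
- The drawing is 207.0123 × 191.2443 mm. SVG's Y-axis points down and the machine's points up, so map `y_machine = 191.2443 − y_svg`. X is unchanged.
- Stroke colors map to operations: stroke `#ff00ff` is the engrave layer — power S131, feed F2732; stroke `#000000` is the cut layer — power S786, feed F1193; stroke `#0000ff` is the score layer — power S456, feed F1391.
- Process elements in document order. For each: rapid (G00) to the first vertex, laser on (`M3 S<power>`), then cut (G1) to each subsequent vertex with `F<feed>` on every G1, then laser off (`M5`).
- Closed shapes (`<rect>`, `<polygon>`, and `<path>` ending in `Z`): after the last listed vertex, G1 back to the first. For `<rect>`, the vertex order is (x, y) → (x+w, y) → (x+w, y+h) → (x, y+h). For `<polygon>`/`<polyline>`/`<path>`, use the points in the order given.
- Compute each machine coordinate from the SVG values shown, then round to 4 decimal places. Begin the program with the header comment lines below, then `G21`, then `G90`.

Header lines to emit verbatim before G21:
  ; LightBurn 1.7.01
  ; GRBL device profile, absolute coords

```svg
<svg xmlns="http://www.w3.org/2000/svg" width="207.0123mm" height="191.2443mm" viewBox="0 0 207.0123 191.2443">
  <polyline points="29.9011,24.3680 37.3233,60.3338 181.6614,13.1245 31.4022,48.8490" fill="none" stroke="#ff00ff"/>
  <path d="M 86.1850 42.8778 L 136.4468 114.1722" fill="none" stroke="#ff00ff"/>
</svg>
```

; LightBurn 1.7.01
; GRBL device profile, absolute coords
G21
G90
G00 X29.9011 Y166.8763
M3 S131
G1 X37.3233 Y130.9105 F2732
G1 X181.6614 Y178.1198 F2732
G1 X31.4022 Y142.3953 F2732
M5
G00 X86.1850 Y148.3665
M3 S131
G1 X136.4468 Y77.0721 F2732
M5

Since the viewBox matches the mm dimensions, user units are millimetres directly. The only transform is the Y-flip y_m = 191.2443 − y_svg.

Shape 1 is a open polyline drawn with `<polyline>`. Its stroke #ff00ff means engrave at S131, F2732. After flipping Y the toolpath is (29.9011,166.8763) → (37.3233,130.9105) → (181.6614,178.1198) → (31.4022,142.3953).

Shape 2 is a line segment drawn with `<path>`. Its stroke #ff00ff means engrave at S131, F2732. After flipping Y the toolpath is (86.1850,148.3665) → (136.4468,77.0721).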